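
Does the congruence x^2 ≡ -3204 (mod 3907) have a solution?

no

Reduce the numerator: -3204 ≡ 703 (mod 3907), so (-3204|3907) = (703|3907).
Both 703 ≡ 3 and 3907 ≡ 3 (mod 4), so reciprocity gives (703|3907) = -(3907|703). Reduce: 3907 ≡ 392 (mod 703). Now have -(392|703).
Factor out 2: 392 = 2^3·49. Since 703 ≡ 7 (mod 8), (2|703) = +1, and (2|703)^3 = +1. Now have -(49|703).
49 ≡ 1 (mod 4), so quadratic reciprocity gives (49|703) = (703|49). Reduce: 703 ≡ 17 (mod 49). Now have -(17|49).
17 ≡ 1 (mod 4), so quadratic reciprocity gives (17|49) = (49|17). Reduce: 49 ≡ 15 (mod 17). Now have -(15|17).
17 ≡ 1 (mod 4), so quadratic reciprocity gives (15|17) = (17|15). Reduce: 17 ≡ 2 (mod 15). Now have -(2|15).
Factor out 2: 2 = 2. Since 15 ≡ 7 (mod 8), (2|15) = +1. Now have -(1|15).
(1|15) = 1. Collecting the sign factors: -1.
(-3204|3907) = -1, and 3907 is prime, so -3204 is not a quadratic residue mod 3907.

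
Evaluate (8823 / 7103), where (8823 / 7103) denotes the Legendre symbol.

(8823 / 7103)
  = (1720 / 7103)    [8823 ≡ 1720 mod 7103]
  = (215 / 7103)    [7103 ≡ 7 mod 8 ⇒ (2 / 7103)^3 = +1]
  = -(7103 / 215)    [QR: both ≡ 3 mod 4, sign flips]
  = -(8 / 215)    [7103 ≡ 8 mod 215]
  = -(1 / 215)    [215 ≡ 7 mod 8 ⇒ (2 / 215)^3 = +1]
  = -1    [(1 / 215) = 1]

-1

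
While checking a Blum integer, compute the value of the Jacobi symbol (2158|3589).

(2158|3589)
  = -(1079|3589)    [3589 ≡ 5 mod 8 ⇒ (2|3589) = -1]
  = -(3589|1079)    [QR: 3589 ≡ 1 mod 4, sign kept]
  = -(352|1079)    [3589 ≡ 352 mod 1079]
  = -(11|1079)    [1079 ≡ 7 mod 8 ⇒ (2|1079)^5 = +1]
  = (1079|11)    [QR: both ≡ 3 mod 4, sign flips]
  = (1|11)    [1079 ≡ 1 mod 11]
  = 1    [(1|11) = 1]

1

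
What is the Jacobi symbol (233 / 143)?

-1

(233 / 143)
  = (90 / 143)    [233 ≡ 90 mod 143]
  = (45 / 143)    [143 ≡ 7 mod 8 ⇒ (2 / 143) = +1]
  = (143 / 45)    [QR: 45 ≡ 1 mod 4, sign kept]
  = (8 / 45)    [143 ≡ 8 mod 45]
  = -(1 / 45)    [45 ≡ 5 mod 8 ⇒ (2 / 45)^3 = -1]
  = -1    [(1 / 45) = 1]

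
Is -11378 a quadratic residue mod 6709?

Reduce the numerator: -11378 ≡ 2040 (mod 6709), so (-11378/6709) = (2040/6709).
Factor out 2: 2040 = 2^3·255. Since 6709 ≡ 5 (mod 8), (2/6709) = -1, and (2/6709)^3 = -1. Now have -(255/6709).
6709 ≡ 1 (mod 4), so quadratic reciprocity gives (255/6709) = (6709/255). Reduce: 6709 ≡ 79 (mod 255). Now have -(79/255).
Both 79 ≡ 3 and 255 ≡ 3 (mod 4), so reciprocity gives (79/255) = -(255/79). Reduce: 255 ≡ 18 (mod 79). Now have (18/79).
Factor out 2: 18 = 2·9. Since 79 ≡ 7 (mod 8), (2/79) = +1. Now have (9/79).
9 ≡ 1 (mod 4), so quadratic reciprocity gives (9/79) = (79/9). Reduce: 79 ≡ 7 (mod 9). Now have (7/9).
9 ≡ 1 (mod 4), so quadratic reciprocity gives (7/9) = (9/7). Reduce: 9 ≡ 2 (mod 7). Now have (2/7).
Factor out 2: 2 = 2. Since 7 ≡ 7 (mod 8), (2/7) = +1. Now have (1/7).
(1/7) = 1. Collecting the sign factors: 1.
(-11378/6709) = 1, and 6709 is prime, so -11378 is a quadratic residue mod 6709.

yes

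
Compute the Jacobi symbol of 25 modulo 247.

25 ≡ 1 (mod 4), so quadratic reciprocity gives (25|247) = (247|25). Reduce: 247 ≡ 22 (mod 25). Now have (22|25).
Factor out 2: 22 = 2·11. Since 25 ≡ 1 (mod 8), (2|25) = +1. Now have (11|25).
25 ≡ 1 (mod 4), so quadratic reciprocity gives (11|25) = (25|11). Reduce: 25 ≡ 3 (mod 11). Now have (3|11).
Both 3 ≡ 3 and 11 ≡ 3 (mod 4), so reciprocity gives (3|11) = -(11|3). Reduce: 11 ≡ 2 (mod 3). Now have -(2|3).
Factor out 2: 2 = 2. Since 3 ≡ 3 (mod 8), (2|3) = -1. Now have (1|3).
(1|3) = 1. Collecting the sign factors: 1.

1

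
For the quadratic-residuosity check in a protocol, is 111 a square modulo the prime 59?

no

(111|59)
  = (52|59)    [111 ≡ 52 mod 59]
  = (13|59)    [59 ≡ 3 mod 8 ⇒ (2|59)^2 = +1]
  = (59|13)    [QR: 13 ≡ 1 mod 4, sign kept]
  = (7|13)    [59 ≡ 7 mod 13]
  = (13|7)    [QR: 13 ≡ 1 mod 4, sign kept]
  = (6|7)    [13 ≡ 6 mod 7]
  = (3|7)    [7 ≡ 7 mod 8 ⇒ (2|7) = +1]
  = -(7|3)    [QR: both ≡ 3 mod 4, sign flips]
  = -(1|3)    [7 ≡ 1 mod 3]
  = -1    [(1|3) = 1]
The Legendre symbol is -1, so x^2 ≡ 111 (mod 59) has no solution.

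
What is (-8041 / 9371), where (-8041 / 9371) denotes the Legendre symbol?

1

(-8041 / 9371)
  = -(8041 / 9371)    [9371 ≡ 3 mod 4 ⇒ (-1 / 9371) = -1]
  = -(9371 / 8041)    [QR: 8041 ≡ 1 mod 4, sign kept]
  = -(1330 / 8041)    [9371 ≡ 1330 mod 8041]
  = -(665 / 8041)    [8041 ≡ 1 mod 8 ⇒ (2 / 8041) = +1]
  = -(8041 / 665)    [QR: 665 ≡ 1 mod 4, sign kept]
  = -(61 / 665)    [8041 ≡ 61 mod 665]
  = -(665 / 61)    [QR: 61 ≡ 1 mod 4, sign kept]
  = -(55 / 61)    [665 ≡ 55 mod 61]
  = -(61 / 55)    [QR: 61 ≡ 1 mod 4, sign kept]
  = -(6 / 55)    [61 ≡ 6 mod 55]
  = -(3 / 55)    [55 ≡ 7 mod 8 ⇒ (2 / 55) = +1]
  = (55 / 3)    [QR: both ≡ 3 mod 4, sign flips]
  = (1 / 3)    [55 ≡ 1 mod 3]
  = 1    [(1 / 3) = 1]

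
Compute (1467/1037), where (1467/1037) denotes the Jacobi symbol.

-1

(1467/1037)
  = (430/1037)    [1467 ≡ 430 mod 1037]
  = -(215/1037)    [1037 ≡ 5 mod 8 ⇒ (2/1037) = -1]
  = -(1037/215)    [QR: 1037 ≡ 1 mod 4, sign kept]
  = -(177/215)    [1037 ≡ 177 mod 215]
  = -(215/177)    [QR: 177 ≡ 1 mod 4, sign kept]
  = -(38/177)    [215 ≡ 38 mod 177]
  = -(19/177)    [177 ≡ 1 mod 8 ⇒ (2/177) = +1]
  = -(177/19)    [QR: 177 ≡ 1 mod 4, sign kept]
  = -(6/19)    [177 ≡ 6 mod 19]
  = (3/19)    [19 ≡ 3 mod 8 ⇒ (2/19) = -1]
  = -(19/3)    [QR: both ≡ 3 mod 4, sign flips]
  = -(1/3)    [19 ≡ 1 mod 3]
  = -1    [(1/3) = 1]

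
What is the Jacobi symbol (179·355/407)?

1

By multiplicativity, (179·355/407) = (179/407)·(355/407).
First factor (179/407):
(179/407)
  = -(407/179)    [QR: both ≡ 3 mod 4, sign flips]
  = -(49/179)    [407 ≡ 49 mod 179]
  = -(179/49)    [QR: 49 ≡ 1 mod 4, sign kept]
  = -(32/49)    [179 ≡ 32 mod 49]
  = -(1/49)    [49 ≡ 1 mod 8 ⇒ (2/49)^5 = +1]
  = -1    [(1/49) = 1]
Second factor (355/407):
(355/407)
  = -(407/355)    [QR: both ≡ 3 mod 4, sign flips]
  = -(52/355)    [407 ≡ 52 mod 355]
  = -(13/355)    [355 ≡ 3 mod 8 ⇒ (2/355)^2 = +1]
  = -(355/13)    [QR: 13 ≡ 1 mod 4, sign kept]
  = -(4/13)    [355 ≡ 4 mod 13]
  = -(1/13)    [13 ≡ 5 mod 8 ⇒ (2/13)^2 = +1]
  = -1    [(1/13) = 1]
Product: (-1)·(-1) = 1.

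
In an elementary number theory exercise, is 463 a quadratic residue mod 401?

Reduce the numerator: 463 ≡ 62 (mod 401), so (463|401) = (62|401).
Factor out 2: 62 = 2·31. Since 401 ≡ 1 (mod 8), (2|401) = +1. Now have (31|401).
401 ≡ 1 (mod 4), so quadratic reciprocity gives (31|401) = (401|31). Reduce: 401 ≡ 29 (mod 31). Now have (29|31).
29 ≡ 1 (mod 4), so quadratic reciprocity gives (29|31) = (31|29). Reduce: 31 ≡ 2 (mod 29). Now have (2|29).
Factor out 2: 2 = 2. Since 29 ≡ 5 (mod 8), (2|29) = -1. Now have -(1|29).
(1|29) = 1. Collecting the sign factors: -1.
(463|401) = -1, and 401 is prime, so 463 is not a quadratic residue mod 401.

no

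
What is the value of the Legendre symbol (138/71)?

-1

(138/71)
  = (67/71)    [138 ≡ 67 mod 71]
  = -(71/67)    [QR: both ≡ 3 mod 4, sign flips]
  = -(4/67)    [71 ≡ 4 mod 67]
  = -(1/67)    [67 ≡ 3 mod 8 ⇒ (2/67)^2 = +1]
  = -1    [(1/67) = 1]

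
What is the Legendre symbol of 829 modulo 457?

Reduce the numerator: 829 ≡ 372 (mod 457), so (829/457) = (372/457).
Factor out 2: 372 = 2^2·93. Since 457 ≡ 1 (mod 8), (2/457) = +1, and (2/457)^2 = +1. Now have (93/457).
93 ≡ 1 (mod 4), so quadratic reciprocity gives (93/457) = (457/93). Reduce: 457 ≡ 85 (mod 93). Now have (85/93).
85 ≡ 1 (mod 4), so quadratic reciprocity gives (85/93) = (93/85). Reduce: 93 ≡ 8 (mod 85). Now have (8/85).
Factor out 2: 8 = 2^3. Since 85 ≡ 5 (mod 8), (2/85) = -1, and (2/85)^3 = -1. Now have -(1/85).
(1/85) = 1. Collecting the sign factors: -1.

-1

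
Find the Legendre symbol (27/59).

(27/59)
  = -(59/27)    [QR: both ≡ 3 mod 4, sign flips]
  = -(5/27)    [59 ≡ 5 mod 27]
  = -(27/5)    [QR: 5 ≡ 1 mod 4, sign kept]
  = -(2/5)    [27 ≡ 2 mod 5]
  = (1/5)    [5 ≡ 5 mod 8 ⇒ (2/5) = -1]
  = 1    [(1/5) = 1]

1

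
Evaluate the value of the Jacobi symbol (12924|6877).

-1

Reduce the numerator: 12924 ≡ 6047 (mod 6877), so (12924|6877) = (6047|6877).
6877 ≡ 1 (mod 4), so quadratic reciprocity gives (6047|6877) = (6877|6047). Reduce: 6877 ≡ 830 (mod 6047). Now have (830|6047).
Factor out 2: 830 = 2·415. Since 6047 ≡ 7 (mod 8), (2|6047) = +1. Now have (415|6047).
Both 415 ≡ 3 and 6047 ≡ 3 (mod 4), so reciprocity gives (415|6047) = -(6047|415). Reduce: 6047 ≡ 237 (mod 415). Now have -(237|415).
237 ≡ 1 (mod 4), so quadratic reciprocity gives (237|415) = (415|237). Reduce: 415 ≡ 178 (mod 237). Now have -(178|237).
Factor out 2: 178 = 2·89. Since 237 ≡ 5 (mod 8), (2|237) = -1. Now have (89|237).
89 ≡ 1 (mod 4), so quadratic reciprocity gives (89|237) = (237|89). Reduce: 237 ≡ 59 (mod 89). Now have (59|89).
89 ≡ 1 (mod 4), so quadratic reciprocity gives (59|89) = (89|59). Reduce: 89 ≡ 30 (mod 59). Now have (30|59).
Factor out 2: 30 = 2·15. Since 59 ≡ 3 (mod 8), (2|59) = -1. Now have -(15|59).
Both 15 ≡ 3 and 59 ≡ 3 (mod 4), so reciprocity gives (15|59) = -(59|15). Reduce: 59 ≡ 14 (mod 15). Now have (14|15).
Factor out 2: 14 = 2·7. Since 15 ≡ 7 (mod 8), (2|15) = +1. Now have (7|15).
Both 7 ≡ 3 and 15 ≡ 3 (mod 4), so reciprocity gives (7|15) = -(15|7). Reduce: 15 ≡ 1 (mod 7). Now have -(1|7).
(1|7) = 1. Collecting the sign factors: -1.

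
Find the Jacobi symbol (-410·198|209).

0

By multiplicativity, (-410·198|209) = (-410|209)·(198|209).
First factor (-410|209):
(-410|209)
  = (8|209)    [-410 ≡ 8 mod 209]
  = (1|209)    [209 ≡ 1 mod 8 ⇒ (2|209)^3 = +1]
  = 1    [(1|209) = 1]
Second factor (198|209):
(198|209)
  = (99|209)    [209 ≡ 1 mod 8 ⇒ (2|209) = +1]
  = (209|99)    [QR: 209 ≡ 1 mod 4, sign kept]
  = (11|99)    [209 ≡ 11 mod 99]
  = -(99|11)    [QR: both ≡ 3 mod 4, sign flips]
  = -(0|11)    [99 ≡ 0 mod 11]
  = 0    [numerator 0, gcd > 1]
Product: (1)·(0) = 0.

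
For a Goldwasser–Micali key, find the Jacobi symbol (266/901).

-1

Factor out 2: 266 = 2·133. Since 901 ≡ 5 (mod 8), (2/901) = -1. Now have -(133/901).
133 ≡ 1 (mod 4), so quadratic reciprocity gives (133/901) = (901/133). Reduce: 901 ≡ 103 (mod 133). Now have -(103/133).
133 ≡ 1 (mod 4), so quadratic reciprocity gives (103/133) = (133/103). Reduce: 133 ≡ 30 (mod 103). Now have -(30/103).
Factor out 2: 30 = 2·15. Since 103 ≡ 7 (mod 8), (2/103) = +1. Now have -(15/103).
Both 15 ≡ 3 and 103 ≡ 3 (mod 4), so reciprocity gives (15/103) = -(103/15). Reduce: 103 ≡ 13 (mod 15). Now have (13/15).
13 ≡ 1 (mod 4), so quadratic reciprocity gives (13/15) = (15/13). Reduce: 15 ≡ 2 (mod 13). Now have (2/13).
Factor out 2: 2 = 2. Since 13 ≡ 5 (mod 8), (2/13) = -1. Now have -(1/13).
(1/13) = 1. Collecting the sign factors: -1.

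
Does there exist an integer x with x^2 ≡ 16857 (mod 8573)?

yes

(16857/8573)
  = (8284/8573)    [16857 ≡ 8284 mod 8573]
  = (2071/8573)    [8573 ≡ 5 mod 8 ⇒ (2/8573)^2 = +1]
  = (8573/2071)    [QR: 8573 ≡ 1 mod 4, sign kept]
  = (289/2071)    [8573 ≡ 289 mod 2071]
  = (2071/289)    [QR: 289 ≡ 1 mod 4, sign kept]
  = (48/289)    [2071 ≡ 48 mod 289]
  = (3/289)    [289 ≡ 1 mod 8 ⇒ (2/289)^4 = +1]
  = (289/3)    [QR: 289 ≡ 1 mod 4, sign kept]
  = (1/3)    [289 ≡ 1 mod 3]
  = 1    [(1/3) = 1]
The Legendre symbol is 1, so x^2 ≡ 16857 (mod 8573) has solution.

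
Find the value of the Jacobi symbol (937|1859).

937 ≡ 1 (mod 4), so quadratic reciprocity gives (937|1859) = (1859|937). Reduce: 1859 ≡ 922 (mod 937). Now have (922|937).
Factor out 2: 922 = 2·461. Since 937 ≡ 1 (mod 8), (2|937) = +1. Now have (461|937).
461 ≡ 1 (mod 4), so quadratic reciprocity gives (461|937) = (937|461). Reduce: 937 ≡ 15 (mod 461). Now have (15|461).
461 ≡ 1 (mod 4), so quadratic reciprocity gives (15|461) = (461|15). Reduce: 461 ≡ 11 (mod 15). Now have (11|15).
Both 11 ≡ 3 and 15 ≡ 3 (mod 4), so reciprocity gives (11|15) = -(15|11). Reduce: 15 ≡ 4 (mod 11). Now have -(4|11).
Factor out 2: 4 = 2^2. Since 11 ≡ 3 (mod 8), (2|11) = -1, and (2|11)^2 = +1. Now have -(1|11).
(1|11) = 1. Collecting the sign factors: -1.

-1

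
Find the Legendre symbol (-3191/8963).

-1

Reduce the numerator: -3191 ≡ 5772 (mod 8963), so (-3191/8963) = (5772/8963).
Factor out 2: 5772 = 2^2·1443. Since 8963 ≡ 3 (mod 8), (2/8963) = -1, and (2/8963)^2 = +1. Now have (1443/8963).
Both 1443 ≡ 3 and 8963 ≡ 3 (mod 4), so reciprocity gives (1443/8963) = -(8963/1443). Reduce: 8963 ≡ 305 (mod 1443). Now have -(305/1443).
305 ≡ 1 (mod 4), so quadratic reciprocity gives (305/1443) = (1443/305). Reduce: 1443 ≡ 223 (mod 305). Now have -(223/305).
305 ≡ 1 (mod 4), so quadratic reciprocity gives (223/305) = (305/223). Reduce: 305 ≡ 82 (mod 223). Now have -(82/223).
Factor out 2: 82 = 2·41. Since 223 ≡ 7 (mod 8), (2/223) = +1. Now have -(41/223).
41 ≡ 1 (mod 4), so quadratic reciprocity gives (41/223) = (223/41). Reduce: 223 ≡ 18 (mod 41). Now have -(18/41).
Factor out 2: 18 = 2·9. Since 41 ≡ 1 (mod 8), (2/41) = +1. Now have -(9/41).
9 ≡ 1 (mod 4), so quadratic reciprocity gives (9/41) = (41/9). Reduce: 41 ≡ 5 (mod 9). Now have -(5/9).
5 ≡ 1 (mod 4), so quadratic reciprocity gives (5/9) = (9/5). Reduce: 9 ≡ 4 (mod 5). Now have -(4/5).
Factor out 2: 4 = 2^2. Since 5 ≡ 5 (mod 8), (2/5) = -1, and (2/5)^2 = +1. Now have -(1/5).
(1/5) = 1. Collecting the sign factors: -1.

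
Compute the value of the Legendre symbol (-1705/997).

1

(-1705/997)
  = (1705/997)    [997 ≡ 1 mod 4 ⇒ (-1/997) = +1]
  = (708/997)    [1705 ≡ 708 mod 997]
  = (177/997)    [997 ≡ 5 mod 8 ⇒ (2/997)^2 = +1]
  = (997/177)    [QR: 177 ≡ 1 mod 4, sign kept]
  = (112/177)    [997 ≡ 112 mod 177]
  = (7/177)    [177 ≡ 1 mod 8 ⇒ (2/177)^4 = +1]
  = (177/7)    [QR: 177 ≡ 1 mod 4, sign kept]
  = (2/7)    [177 ≡ 2 mod 7]
  = (1/7)    [7 ≡ 7 mod 8 ⇒ (2/7) = +1]
  = 1    [(1/7) = 1]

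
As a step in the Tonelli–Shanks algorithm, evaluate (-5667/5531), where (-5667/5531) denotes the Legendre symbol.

-1

(-5667/5531)
  = -(5667/5531)    [5531 ≡ 3 mod 4 ⇒ (-1/5531) = -1]
  = -(136/5531)    [5667 ≡ 136 mod 5531]
  = (17/5531)    [5531 ≡ 3 mod 8 ⇒ (2/5531)^3 = -1]
  = (5531/17)    [QR: 17 ≡ 1 mod 4, sign kept]
  = (6/17)    [5531 ≡ 6 mod 17]
  = (3/17)    [17 ≡ 1 mod 8 ⇒ (2/17) = +1]
  = (17/3)    [QR: 17 ≡ 1 mod 4, sign kept]
  = (2/3)    [17 ≡ 2 mod 3]
  = -(1/3)    [3 ≡ 3 mod 8 ⇒ (2/3) = -1]
  = -1    [(1/3) = 1]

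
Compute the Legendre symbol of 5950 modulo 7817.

1

(5950/7817)
  = (2975/7817)    [7817 ≡ 1 mod 8 ⇒ (2/7817) = +1]
  = (7817/2975)    [QR: 7817 ≡ 1 mod 4, sign kept]
  = (1867/2975)    [7817 ≡ 1867 mod 2975]
  = -(2975/1867)    [QR: both ≡ 3 mod 4, sign flips]
  = -(1108/1867)    [2975 ≡ 1108 mod 1867]
  = -(277/1867)    [1867 ≡ 3 mod 8 ⇒ (2/1867)^2 = +1]
  = -(1867/277)    [QR: 277 ≡ 1 mod 4, sign kept]
  = -(205/277)    [1867 ≡ 205 mod 277]
  = -(277/205)    [QR: 205 ≡ 1 mod 4, sign kept]
  = -(72/205)    [277 ≡ 72 mod 205]
  = (9/205)    [205 ≡ 5 mod 8 ⇒ (2/205)^3 = -1]
  = (205/9)    [QR: 9 ≡ 1 mod 4, sign kept]
  = (7/9)    [205 ≡ 7 mod 9]
  = (9/7)    [QR: 9 ≡ 1 mod 4, sign kept]
  = (2/7)    [9 ≡ 2 mod 7]
  = (1/7)    [7 ≡ 7 mod 8 ⇒ (2/7) = +1]
  = 1    [(1/7) = 1]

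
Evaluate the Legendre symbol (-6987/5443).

Reduce the numerator: -6987 ≡ 3899 (mod 5443), so (-6987/5443) = (3899/5443).
Both 3899 ≡ 3 and 5443 ≡ 3 (mod 4), so reciprocity gives (3899/5443) = -(5443/3899). Reduce: 5443 ≡ 1544 (mod 3899). Now have -(1544/3899).
Factor out 2: 1544 = 2^3·193. Since 3899 ≡ 3 (mod 8), (2/3899) = -1, and (2/3899)^3 = -1. Now have (193/3899).
193 ≡ 1 (mod 4), so quadratic reciprocity gives (193/3899) = (3899/193). Reduce: 3899 ≡ 39 (mod 193). Now have (39/193).
193 ≡ 1 (mod 4), so quadratic reciprocity gives (39/193) = (193/39). Reduce: 193 ≡ 37 (mod 39). Now have (37/39).
37 ≡ 1 (mod 4), so quadratic reciprocity gives (37/39) = (39/37). Reduce: 39 ≡ 2 (mod 37). Now have (2/37).
Factor out 2: 2 = 2. Since 37 ≡ 5 (mod 8), (2/37) = -1. Now have -(1/37).
(1/37) = 1. Collecting the sign factors: -1.

-1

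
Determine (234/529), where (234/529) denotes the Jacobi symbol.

(234/529)
  = (117/529)    [529 ≡ 1 mod 8 ⇒ (2/529) = +1]
  = (529/117)    [QR: 117 ≡ 1 mod 4, sign kept]
  = (61/117)    [529 ≡ 61 mod 117]
  = (117/61)    [QR: 61 ≡ 1 mod 4, sign kept]
  = (56/61)    [117 ≡ 56 mod 61]
  = -(7/61)    [61 ≡ 5 mod 8 ⇒ (2/61)^3 = -1]
  = -(61/7)    [QR: 61 ≡ 1 mod 4, sign kept]
  = -(5/7)    [61 ≡ 5 mod 7]
  = -(7/5)    [QR: 5 ≡ 1 mod 4, sign kept]
  = -(2/5)    [7 ≡ 2 mod 5]
  = (1/5)    [5 ≡ 5 mod 8 ⇒ (2/5) = -1]
  = 1    [(1/5) = 1]

1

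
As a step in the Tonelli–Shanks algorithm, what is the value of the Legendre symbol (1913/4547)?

1913 ≡ 1 (mod 4), so quadratic reciprocity gives (1913/4547) = (4547/1913). Reduce: 4547 ≡ 721 (mod 1913). Now have (721/1913).
721 ≡ 1 (mod 4), so quadratic reciprocity gives (721/1913) = (1913/721). Reduce: 1913 ≡ 471 (mod 721). Now have (471/721).
721 ≡ 1 (mod 4), so quadratic reciprocity gives (471/721) = (721/471). Reduce: 721 ≡ 250 (mod 471). Now have (250/471).
Factor out 2: 250 = 2·125. Since 471 ≡ 7 (mod 8), (2/471) = +1. Now have (125/471).
125 ≡ 1 (mod 4), so quadratic reciprocity gives (125/471) = (471/125). Reduce: 471 ≡ 96 (mod 125). Now have (96/125).
Factor out 2: 96 = 2^5·3. Since 125 ≡ 5 (mod 8), (2/125) = -1, and (2/125)^5 = -1. Now have -(3/125).
125 ≡ 1 (mod 4), so quadratic reciprocity gives (3/125) = (125/3). Reduce: 125 ≡ 2 (mod 3). Now have -(2/3).
Factor out 2: 2 = 2. Since 3 ≡ 3 (mod 8), (2/3) = -1. Now have (1/3).
(1/3) = 1. Collecting the sign factors: 1.

1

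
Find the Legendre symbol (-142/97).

(-142/97)
  = (142/97)    [97 ≡ 1 mod 4 ⇒ (-1/97) = +1]
  = (45/97)    [142 ≡ 45 mod 97]
  = (97/45)    [QR: 45 ≡ 1 mod 4, sign kept]
  = (7/45)    [97 ≡ 7 mod 45]
  = (45/7)    [QR: 45 ≡ 1 mod 4, sign kept]
  = (3/7)    [45 ≡ 3 mod 7]
  = -(7/3)    [QR: both ≡ 3 mod 4, sign flips]
  = -(1/3)    [7 ≡ 1 mod 3]
  = -1    [(1/3) = 1]

-1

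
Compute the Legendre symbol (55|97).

-1

97 ≡ 1 (mod 4), so quadratic reciprocity gives (55|97) = (97|55). Reduce: 97 ≡ 42 (mod 55). Now have (42|55).
Factor out 2: 42 = 2·21. Since 55 ≡ 7 (mod 8), (2|55) = +1. Now have (21|55).
21 ≡ 1 (mod 4), so quadratic reciprocity gives (21|55) = (55|21). Reduce: 55 ≡ 13 (mod 21). Now have (13|21).
13 ≡ 1 (mod 4), so quadratic reciprocity gives (13|21) = (21|13). Reduce: 21 ≡ 8 (mod 13). Now have (8|13).
Factor out 2: 8 = 2^3. Since 13 ≡ 5 (mod 8), (2|13) = -1, and (2|13)^3 = -1. Now have -(1|13).
(1|13) = 1. Collecting the sign factors: -1.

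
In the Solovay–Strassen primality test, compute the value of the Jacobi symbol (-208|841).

(-208|841)
  = (208|841)    [841 ≡ 1 mod 4 ⇒ (-1|841) = +1]
  = (13|841)    [841 ≡ 1 mod 8 ⇒ (2|841)^4 = +1]
  = (841|13)    [QR: 13 ≡ 1 mod 4, sign kept]
  = (9|13)    [841 ≡ 9 mod 13]
  = (13|9)    [QR: 9 ≡ 1 mod 4, sign kept]
  = (4|9)    [13 ≡ 4 mod 9]
  = (1|9)    [9 ≡ 1 mod 8 ⇒ (2|9)^2 = +1]
  = 1    [(1|9) = 1]

1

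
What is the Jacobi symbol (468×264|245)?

By multiplicativity, (468·264|245) = (468|245)·(264|245).
First factor (468|245):
(468|245)
  = (223|245)    [468 ≡ 223 mod 245]
  = (245|223)    [QR: 245 ≡ 1 mod 4, sign kept]
  = (22|223)    [245 ≡ 22 mod 223]
  = (11|223)    [223 ≡ 7 mod 8 ⇒ (2|223) = +1]
  = -(223|11)    [QR: both ≡ 3 mod 4, sign flips]
  = -(3|11)    [223 ≡ 3 mod 11]
  = (11|3)    [QR: both ≡ 3 mod 4, sign flips]
  = (2|3)    [11 ≡ 2 mod 3]
  = -(1|3)    [3 ≡ 3 mod 8 ⇒ (2|3) = -1]
  = -1    [(1|3) = 1]
Second factor (264|245):
(264|245)
  = (19|245)    [264 ≡ 19 mod 245]
  = (245|19)    [QR: 245 ≡ 1 mod 4, sign kept]
  = (17|19)    [245 ≡ 17 mod 19]
  = (19|17)    [QR: 17 ≡ 1 mod 4, sign kept]
  = (2|17)    [19 ≡ 2 mod 17]
  = (1|17)    [17 ≡ 1 mod 8 ⇒ (2|17) = +1]
  = 1    [(1|17) = 1]
Product: (-1)·(1) = -1.

-1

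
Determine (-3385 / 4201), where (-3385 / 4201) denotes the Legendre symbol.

1

(-3385 / 4201)
  = (3385 / 4201)    [4201 ≡ 1 mod 4 ⇒ (-1 / 4201) = +1]
  = (4201 / 3385)    [QR: 3385 ≡ 1 mod 4, sign kept]
  = (816 / 3385)    [4201 ≡ 816 mod 3385]
  = (51 / 3385)    [3385 ≡ 1 mod 8 ⇒ (2 / 3385)^4 = +1]
  = (3385 / 51)    [QR: 3385 ≡ 1 mod 4, sign kept]
  = (19 / 51)    [3385 ≡ 19 mod 51]
  = -(51 / 19)    [QR: both ≡ 3 mod 4, sign flips]
  = -(13 / 19)    [51 ≡ 13 mod 19]
  = -(19 / 13)    [QR: 13 ≡ 1 mod 4, sign kept]
  = -(6 / 13)    [19 ≡ 6 mod 13]
  = (3 / 13)    [13 ≡ 5 mod 8 ⇒ (2 / 13) = -1]
  = (13 / 3)    [QR: 13 ≡ 1 mod 4, sign kept]
  = (1 / 3)    [13 ≡ 1 mod 3]
  = 1    [(1 / 3) = 1]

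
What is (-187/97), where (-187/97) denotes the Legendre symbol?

Pull out -1: (-187/97) = (-1/97)·(187/97). Since 97 ≡ 1 (mod 4), (-1/97) = +1. Now have (187/97).
Reduce the numerator: 187 ≡ 90 (mod 97), so (187/97) = (90/97).
Factor out 2: 90 = 2·45. Since 97 ≡ 1 (mod 8), (2/97) = +1. Now have (45/97).
45 ≡ 1 (mod 4), so quadratic reciprocity gives (45/97) = (97/45). Reduce: 97 ≡ 7 (mod 45). Now have (7/45).
45 ≡ 1 (mod 4), so quadratic reciprocity gives (7/45) = (45/7). Reduce: 45 ≡ 3 (mod 7). Now have (3/7).
Both 3 ≡ 3 and 7 ≡ 3 (mod 4), so reciprocity gives (3/7) = -(7/3). Reduce: 7 ≡ 1 (mod 3). Now have -(1/3).
(1/3) = 1. Collecting the sign factors: -1.

-1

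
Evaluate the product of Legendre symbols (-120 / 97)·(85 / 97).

By multiplicativity, (-120·85 / 97) = (-120 / 97)·(85 / 97).
First factor (-120 / 97):
(-120 / 97)
  = (74 / 97)    [-120 ≡ 74 mod 97]
  = (37 / 97)    [97 ≡ 1 mod 8 ⇒ (2 / 97) = +1]
  = (97 / 37)    [QR: 37 ≡ 1 mod 4, sign kept]
  = (23 / 37)    [97 ≡ 23 mod 37]
  = (37 / 23)    [QR: 37 ≡ 1 mod 4, sign kept]
  = (14 / 23)    [37 ≡ 14 mod 23]
  = (7 / 23)    [23 ≡ 7 mod 8 ⇒ (2 / 23) = +1]
  = -(23 / 7)    [QR: both ≡ 3 mod 4, sign flips]
  = -(2 / 7)    [23 ≡ 2 mod 7]
  = -(1 / 7)    [7 ≡ 7 mod 8 ⇒ (2 / 7) = +1]
  = -1    [(1 / 7) = 1]
Second factor (85 / 97):
(85 / 97)
  = (97 / 85)    [QR: 85 ≡ 1 mod 4, sign kept]
  = (12 / 85)    [97 ≡ 12 mod 85]
  = (3 / 85)    [85 ≡ 5 mod 8 ⇒ (2 / 85)^2 = +1]
  = (85 / 3)    [QR: 85 ≡ 1 mod 4, sign kept]
  = (1 / 3)    [85 ≡ 1 mod 3]
  = 1    [(1 / 3) = 1]
Product: (-1)·(1) = -1.

-1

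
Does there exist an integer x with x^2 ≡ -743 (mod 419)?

no

(-743/419)
  = -(743/419)    [419 ≡ 3 mod 4 ⇒ (-1/419) = -1]
  = -(324/419)    [743 ≡ 324 mod 419]
  = -(81/419)    [419 ≡ 3 mod 8 ⇒ (2/419)^2 = +1]
  = -(419/81)    [QR: 81 ≡ 1 mod 4, sign kept]
  = -(14/81)    [419 ≡ 14 mod 81]
  = -(7/81)    [81 ≡ 1 mod 8 ⇒ (2/81) = +1]
  = -(81/7)    [QR: 81 ≡ 1 mod 4, sign kept]
  = -(4/7)    [81 ≡ 4 mod 7]
  = -(1/7)    [7 ≡ 7 mod 8 ⇒ (2/7)^2 = +1]
  = -1    [(1/7) = 1]
(-743/419) = -1, and 419 is prime, so -743 is not a quadratic residue mod 419.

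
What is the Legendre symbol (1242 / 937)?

Reduce the numerator: 1242 ≡ 305 (mod 937), so (1242 / 937) = (305 / 937).
305 ≡ 1 (mod 4), so quadratic reciprocity gives (305 / 937) = (937 / 305). Reduce: 937 ≡ 22 (mod 305). Now have (22 / 305).
Factor out 2: 22 = 2·11. Since 305 ≡ 1 (mod 8), (2 / 305) = +1. Now have (11 / 305).
305 ≡ 1 (mod 4), so quadratic reciprocity gives (11 / 305) = (305 / 11). Reduce: 305 ≡ 8 (mod 11). Now have (8 / 11).
Factor out 2: 8 = 2^3. Since 11 ≡ 3 (mod 8), (2 / 11) = -1, and (2 / 11)^3 = -1. Now have -(1 / 11).
(1 / 11) = 1. Collecting the sign factors: -1.

-1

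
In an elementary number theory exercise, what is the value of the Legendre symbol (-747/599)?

-1

(-747/599)
  = -(747/599)    [599 ≡ 3 mod 4 ⇒ (-1/599) = -1]
  = -(148/599)    [747 ≡ 148 mod 599]
  = -(37/599)    [599 ≡ 7 mod 8 ⇒ (2/599)^2 = +1]
  = -(599/37)    [QR: 37 ≡ 1 mod 4, sign kept]
  = -(7/37)    [599 ≡ 7 mod 37]
  = -(37/7)    [QR: 37 ≡ 1 mod 4, sign kept]
  = -(2/7)    [37 ≡ 2 mod 7]
  = -(1/7)    [7 ≡ 7 mod 8 ⇒ (2/7) = +1]
  = -1    [(1/7) = 1]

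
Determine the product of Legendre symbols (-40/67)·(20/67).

By multiplicativity, (-40·20/67) = (-40/67)·(20/67).
First factor (-40/67):
Pull out -1: (-40/67) = (-1/67)·(40/67). Since 67 ≡ 3 (mod 4), (-1/67) = -1. Now have -(40/67).
Factor out 2: 40 = 2^3·5. Since 67 ≡ 3 (mod 8), (2/67) = -1, and (2/67)^3 = -1. Now have (5/67).
5 ≡ 1 (mod 4), so quadratic reciprocity gives (5/67) = (67/5). Reduce: 67 ≡ 2 (mod 5). Now have (2/5).
Factor out 2: 2 = 2. Since 5 ≡ 5 (mod 8), (2/5) = -1. Now have -(1/5).
(1/5) = 1. Collecting the sign factors: -1.
Second factor (20/67):
Factor out 2: 20 = 2^2·5. Since 67 ≡ 3 (mod 8), (2/67) = -1, and (2/67)^2 = +1. Now have (5/67).
5 ≡ 1 (mod 4), so quadratic reciprocity gives (5/67) = (67/5). Reduce: 67 ≡ 2 (mod 5). Now have (2/5).
Factor out 2: 2 = 2. Since 5 ≡ 5 (mod 8), (2/5) = -1. Now have -(1/5).
(1/5) = 1. Collecting the sign factors: -1.
Product: (-1)·(-1) = 1.

1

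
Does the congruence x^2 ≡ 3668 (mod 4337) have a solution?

no

(3668|4337)
  = (917|4337)    [4337 ≡ 1 mod 8 ⇒ (2|4337)^2 = +1]
  = (4337|917)    [QR: 917 ≡ 1 mod 4, sign kept]
  = (669|917)    [4337 ≡ 669 mod 917]
  = (917|669)    [QR: 669 ≡ 1 mod 4, sign kept]
  = (248|669)    [917 ≡ 248 mod 669]
  = -(31|669)    [669 ≡ 5 mod 8 ⇒ (2|669)^3 = -1]
  = -(669|31)    [QR: 669 ≡ 1 mod 4, sign kept]
  = -(18|31)    [669 ≡ 18 mod 31]
  = -(9|31)    [31 ≡ 7 mod 8 ⇒ (2|31) = +1]
  = -(31|9)    [QR: 9 ≡ 1 mod 4, sign kept]
  = -(4|9)    [31 ≡ 4 mod 9]
  = -(1|9)    [9 ≡ 1 mod 8 ⇒ (2|9)^2 = +1]
  = -1    [(1|9) = 1]
(3668|4337) = -1, and 4337 is prime, so 3668 is not a quadratic residue mod 4337.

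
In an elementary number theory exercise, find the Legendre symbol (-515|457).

1

(-515|457)
  = (399|457)    [-515 ≡ 399 mod 457]
  = (457|399)    [QR: 457 ≡ 1 mod 4, sign kept]
  = (58|399)    [457 ≡ 58 mod 399]
  = (29|399)    [399 ≡ 7 mod 8 ⇒ (2|399) = +1]
  = (399|29)    [QR: 29 ≡ 1 mod 4, sign kept]
  = (22|29)    [399 ≡ 22 mod 29]
  = -(11|29)    [29 ≡ 5 mod 8 ⇒ (2|29) = -1]
  = -(29|11)    [QR: 29 ≡ 1 mod 4, sign kept]
  = -(7|11)    [29 ≡ 7 mod 11]
  = (11|7)    [QR: both ≡ 3 mod 4, sign flips]
  = (4|7)    [11 ≡ 4 mod 7]
  = (1|7)    [7 ≡ 7 mod 8 ⇒ (2|7)^2 = +1]
  = 1    [(1|7) = 1]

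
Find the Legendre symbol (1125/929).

(1125/929)
  = (196/929)    [1125 ≡ 196 mod 929]
  = (49/929)    [929 ≡ 1 mod 8 ⇒ (2/929)^2 = +1]
  = (929/49)    [QR: 49 ≡ 1 mod 4, sign kept]
  = (47/49)    [929 ≡ 47 mod 49]
  = (49/47)    [QR: 49 ≡ 1 mod 4, sign kept]
  = (2/47)    [49 ≡ 2 mod 47]
  = (1/47)    [47 ≡ 7 mod 8 ⇒ (2/47) = +1]
  = 1    [(1/47) = 1]

1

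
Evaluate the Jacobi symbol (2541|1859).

0

Reduce the numerator: 2541 ≡ 682 (mod 1859), so (2541|1859) = (682|1859).
Factor out 2: 682 = 2·341. Since 1859 ≡ 3 (mod 8), (2|1859) = -1. Now have -(341|1859).
341 ≡ 1 (mod 4), so quadratic reciprocity gives (341|1859) = (1859|341). Reduce: 1859 ≡ 154 (mod 341). Now have -(154|341).
Factor out 2: 154 = 2·77. Since 341 ≡ 5 (mod 8), (2|341) = -1. Now have (77|341).
77 ≡ 1 (mod 4), so quadratic reciprocity gives (77|341) = (341|77). Reduce: 341 ≡ 33 (mod 77). Now have (33|77).
33 ≡ 1 (mod 4), so quadratic reciprocity gives (33|77) = (77|33). Reduce: 77 ≡ 11 (mod 33). Now have (11|33).
33 ≡ 1 (mod 4), so quadratic reciprocity gives (11|33) = (33|11). Reduce: 33 ≡ 0 (mod 11). Now have (0|11).
The numerator is now 0 with denominator 11 > 1: the symbol is 0.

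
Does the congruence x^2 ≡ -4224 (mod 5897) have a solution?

no

Reduce the numerator: -4224 ≡ 1673 (mod 5897), so (-4224/5897) = (1673/5897).
1673 ≡ 1 (mod 4), so quadratic reciprocity gives (1673/5897) = (5897/1673). Reduce: 5897 ≡ 878 (mod 1673). Now have (878/1673).
Factor out 2: 878 = 2·439. Since 1673 ≡ 1 (mod 8), (2/1673) = +1. Now have (439/1673).
1673 ≡ 1 (mod 4), so quadratic reciprocity gives (439/1673) = (1673/439). Reduce: 1673 ≡ 356 (mod 439). Now have (356/439).
Factor out 2: 356 = 2^2·89. Since 439 ≡ 7 (mod 8), (2/439) = +1, and (2/439)^2 = +1. Now have (89/439).
89 ≡ 1 (mod 4), so quadratic reciprocity gives (89/439) = (439/89). Reduce: 439 ≡ 83 (mod 89). Now have (83/89).
89 ≡ 1 (mod 4), so quadratic reciprocity gives (83/89) = (89/83). Reduce: 89 ≡ 6 (mod 83). Now have (6/83).
Factor out 2: 6 = 2·3. Since 83 ≡ 3 (mod 8), (2/83) = -1. Now have -(3/83).
Both 3 ≡ 3 and 83 ≡ 3 (mod 4), so reciprocity gives (3/83) = -(83/3). Reduce: 83 ≡ 2 (mod 3). Now have (2/3).
Factor out 2: 2 = 2. Since 3 ≡ 3 (mod 8), (2/3) = -1. Now have -(1/3).
(1/3) = 1. Collecting the sign factors: -1.
(-4224/5897) = -1, and 5897 is prime, so -4224 is not a quadratic residue mod 5897.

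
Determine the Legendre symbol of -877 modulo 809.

Reduce the numerator: -877 ≡ 741 (mod 809), so (-877/809) = (741/809).
741 ≡ 1 (mod 4), so quadratic reciprocity gives (741/809) = (809/741). Reduce: 809 ≡ 68 (mod 741). Now have (68/741).
Factor out 2: 68 = 2^2·17. Since 741 ≡ 5 (mod 8), (2/741) = -1, and (2/741)^2 = +1. Now have (17/741).
17 ≡ 1 (mod 4), so quadratic reciprocity gives (17/741) = (741/17). Reduce: 741 ≡ 10 (mod 17). Now have (10/17).
Factor out 2: 10 = 2·5. Since 17 ≡ 1 (mod 8), (2/17) = +1. Now have (5/17).
5 ≡ 1 (mod 4), so quadratic reciprocity gives (5/17) = (17/5). Reduce: 17 ≡ 2 (mod 5). Now have (2/5).
Factor out 2: 2 = 2. Since 5 ≡ 5 (mod 8), (2/5) = -1. Now have -(1/5).
(1/5) = 1. Collecting the sign factors: -1.

-1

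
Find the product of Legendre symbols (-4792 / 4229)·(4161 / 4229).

-1

By multiplicativity, (-4792·4161 / 4229) = (-4792 / 4229)·(4161 / 4229).
First factor (-4792 / 4229):
Reduce the numerator: -4792 ≡ 3666 (mod 4229), so (-4792 / 4229) = (3666 / 4229).
Factor out 2: 3666 = 2·1833. Since 4229 ≡ 5 (mod 8), (2 / 4229) = -1. Now have -(1833 / 4229).
1833 ≡ 1 (mod 4), so quadratic reciprocity gives (1833 / 4229) = (4229 / 1833). Reduce: 4229 ≡ 563 (mod 1833). Now have -(563 / 1833).
1833 ≡ 1 (mod 4), so quadratic reciprocity gives (563 / 1833) = (1833 / 563). Reduce: 1833 ≡ 144 (mod 563). Now have -(144 / 563).
Factor out 2: 144 = 2^4·9. Since 563 ≡ 3 (mod 8), (2 / 563) = -1, and (2 / 563)^4 = +1. Now have -(9 / 563).
9 ≡ 1 (mod 4), so quadratic reciprocity gives (9 / 563) = (563 / 9). Reduce: 563 ≡ 5 (mod 9). Now have -(5 / 9).
5 ≡ 1 (mod 4), so quadratic reciprocity gives (5 / 9) = (9 / 5). Reduce: 9 ≡ 4 (mod 5). Now have -(4 / 5).
Factor out 2: 4 = 2^2. Since 5 ≡ 5 (mod 8), (2 / 5) = -1, and (2 / 5)^2 = +1. Now have -(1 / 5).
(1 / 5) = 1. Collecting the sign factors: -1.
Second factor (4161 / 4229):
4161 ≡ 1 (mod 4), so quadratic reciprocity gives (4161 / 4229) = (4229 / 4161). Reduce: 4229 ≡ 68 (mod 4161). Now have (68 / 4161).
Factor out 2: 68 = 2^2·17. Since 4161 ≡ 1 (mod 8), (2 / 4161) = +1, and (2 / 4161)^2 = +1. Now have (17 / 4161).
17 ≡ 1 (mod 4), so quadratic reciprocity gives (17 / 4161) = (4161 / 17). Reduce: 4161 ≡ 13 (mod 17). Now have (13 / 17).
13 ≡ 1 (mod 4), so quadratic reciprocity gives (13 / 17) = (17 / 13). Reduce: 17 ≡ 4 (mod 13). Now have (4 / 13).
Factor out 2: 4 = 2^2. Since 13 ≡ 5 (mod 8), (2 / 13) = -1, and (2 / 13)^2 = +1. Now have (1 / 13).
(1 / 13) = 1. Collecting the sign factors: 1.
Product: (-1)·(1) = -1.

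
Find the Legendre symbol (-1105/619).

-1

(-1105/619)
  = (133/619)    [-1105 ≡ 133 mod 619]
  = (619/133)    [QR: 133 ≡ 1 mod 4, sign kept]
  = (87/133)    [619 ≡ 87 mod 133]
  = (133/87)    [QR: 133 ≡ 1 mod 4, sign kept]
  = (46/87)    [133 ≡ 46 mod 87]
  = (23/87)    [87 ≡ 7 mod 8 ⇒ (2/87) = +1]
  = -(87/23)    [QR: both ≡ 3 mod 4, sign flips]
  = -(18/23)    [87 ≡ 18 mod 23]
  = -(9/23)    [23 ≡ 7 mod 8 ⇒ (2/23) = +1]
  = -(23/9)    [QR: 9 ≡ 1 mod 4, sign kept]
  = -(5/9)    [23 ≡ 5 mod 9]
  = -(9/5)    [QR: 5 ≡ 1 mod 4, sign kept]
  = -(4/5)    [9 ≡ 4 mod 5]
  = -(1/5)    [5 ≡ 5 mod 8 ⇒ (2/5)^2 = +1]
  = -1    [(1/5) = 1]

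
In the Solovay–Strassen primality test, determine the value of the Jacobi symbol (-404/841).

1

Reduce the numerator: -404 ≡ 437 (mod 841), so (-404/841) = (437/841).
437 ≡ 1 (mod 4), so quadratic reciprocity gives (437/841) = (841/437). Reduce: 841 ≡ 404 (mod 437). Now have (404/437).
Factor out 2: 404 = 2^2·101. Since 437 ≡ 5 (mod 8), (2/437) = -1, and (2/437)^2 = +1. Now have (101/437).
101 ≡ 1 (mod 4), so quadratic reciprocity gives (101/437) = (437/101). Reduce: 437 ≡ 33 (mod 101). Now have (33/101).
33 ≡ 1 (mod 4), so quadratic reciprocity gives (33/101) = (101/33). Reduce: 101 ≡ 2 (mod 33). Now have (2/33).
Factor out 2: 2 = 2. Since 33 ≡ 1 (mod 8), (2/33) = +1. Now have (1/33).
(1/33) = 1. Collecting the sign factors: 1.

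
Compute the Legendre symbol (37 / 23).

Reduce the numerator: 37 ≡ 14 (mod 23), so (37 / 23) = (14 / 23).
Factor out 2: 14 = 2·7. Since 23 ≡ 7 (mod 8), (2 / 23) = +1. Now have (7 / 23).
Both 7 ≡ 3 and 23 ≡ 3 (mod 4), so reciprocity gives (7 / 23) = -(23 / 7). Reduce: 23 ≡ 2 (mod 7). Now have -(2 / 7).
Factor out 2: 2 = 2. Since 7 ≡ 7 (mod 8), (2 / 7) = +1. Now have -(1 / 7).
(1 / 7) = 1. Collecting the sign factors: -1.

-1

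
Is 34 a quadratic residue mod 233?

no

Factor out 2: 34 = 2·17. Since 233 ≡ 1 (mod 8), (2/233) = +1. Now have (17/233).
17 ≡ 1 (mod 4), so quadratic reciprocity gives (17/233) = (233/17). Reduce: 233 ≡ 12 (mod 17). Now have (12/17).
Factor out 2: 12 = 2^2·3. Since 17 ≡ 1 (mod 8), (2/17) = +1, and (2/17)^2 = +1. Now have (3/17).
17 ≡ 1 (mod 4), so quadratic reciprocity gives (3/17) = (17/3). Reduce: 17 ≡ 2 (mod 3). Now have (2/3).
Factor out 2: 2 = 2. Since 3 ≡ 3 (mod 8), (2/3) = -1. Now have -(1/3).
(1/3) = 1. Collecting the sign factors: -1.
(34/233) = -1, and 233 is prime, so 34 is not a quadratic residue mod 233.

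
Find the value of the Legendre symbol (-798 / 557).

Reduce the numerator: -798 ≡ 316 (mod 557), so (-798 / 557) = (316 / 557).
Factor out 2: 316 = 2^2·79. Since 557 ≡ 5 (mod 8), (2 / 557) = -1, and (2 / 557)^2 = +1. Now have (79 / 557).
557 ≡ 1 (mod 4), so quadratic reciprocity gives (79 / 557) = (557 / 79). Reduce: 557 ≡ 4 (mod 79). Now have (4 / 79).
Factor out 2: 4 = 2^2. Since 79 ≡ 7 (mod 8), (2 / 79) = +1, and (2 / 79)^2 = +1. Now have (1 / 79).
(1 / 79) = 1. Collecting the sign factors: 1.

1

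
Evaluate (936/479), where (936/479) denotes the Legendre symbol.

Reduce the numerator: 936 ≡ 457 (mod 479), so (936/479) = (457/479).
457 ≡ 1 (mod 4), so quadratic reciprocity gives (457/479) = (479/457). Reduce: 479 ≡ 22 (mod 457). Now have (22/457).
Factor out 2: 22 = 2·11. Since 457 ≡ 1 (mod 8), (2/457) = +1. Now have (11/457).
457 ≡ 1 (mod 4), so quadratic reciprocity gives (11/457) = (457/11). Reduce: 457 ≡ 6 (mod 11). Now have (6/11).
Factor out 2: 6 = 2·3. Since 11 ≡ 3 (mod 8), (2/11) = -1. Now have -(3/11).
Both 3 ≡ 3 and 11 ≡ 3 (mod 4), so reciprocity gives (3/11) = -(11/3). Reduce: 11 ≡ 2 (mod 3). Now have (2/3).
Factor out 2: 2 = 2. Since 3 ≡ 3 (mod 8), (2/3) = -1. Now have -(1/3).
(1/3) = 1. Collecting the sign factors: -1.

-1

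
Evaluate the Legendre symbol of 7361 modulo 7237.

Reduce the numerator: 7361 ≡ 124 (mod 7237), so (7361/7237) = (124/7237).
Factor out 2: 124 = 2^2·31. Since 7237 ≡ 5 (mod 8), (2/7237) = -1, and (2/7237)^2 = +1. Now have (31/7237).
7237 ≡ 1 (mod 4), so quadratic reciprocity gives (31/7237) = (7237/31). Reduce: 7237 ≡ 14 (mod 31). Now have (14/31).
Factor out 2: 14 = 2·7. Since 31 ≡ 7 (mod 8), (2/31) = +1. Now have (7/31).
Both 7 ≡ 3 and 31 ≡ 3 (mod 4), so reciprocity gives (7/31) = -(31/7). Reduce: 31 ≡ 3 (mod 7). Now have -(3/7).
Both 3 ≡ 3 and 7 ≡ 3 (mod 4), so reciprocity gives (3/7) = -(7/3). Reduce: 7 ≡ 1 (mod 3). Now have (1/3).
(1/3) = 1. Collecting the sign factors: 1.

1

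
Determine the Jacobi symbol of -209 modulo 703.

0

(-209 / 703)
  = (494 / 703)    [-209 ≡ 494 mod 703]
  = (247 / 703)    [703 ≡ 7 mod 8 ⇒ (2 / 703) = +1]
  = -(703 / 247)    [QR: both ≡ 3 mod 4, sign flips]
  = -(209 / 247)    [703 ≡ 209 mod 247]
  = -(247 / 209)    [QR: 209 ≡ 1 mod 4, sign kept]
  = -(38 / 209)    [247 ≡ 38 mod 209]
  = -(19 / 209)    [209 ≡ 1 mod 8 ⇒ (2 / 209) = +1]
  = -(209 / 19)    [QR: 209 ≡ 1 mod 4, sign kept]
  = -(0 / 19)    [209 ≡ 0 mod 19]
  = 0    [numerator 0, gcd > 1]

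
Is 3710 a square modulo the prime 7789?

no

(3710|7789)
  = -(1855|7789)    [7789 ≡ 5 mod 8 ⇒ (2|7789) = -1]
  = -(7789|1855)    [QR: 7789 ≡ 1 mod 4, sign kept]
  = -(369|1855)    [7789 ≡ 369 mod 1855]
  = -(1855|369)    [QR: 369 ≡ 1 mod 4, sign kept]
  = -(10|369)    [1855 ≡ 10 mod 369]
  = -(5|369)    [369 ≡ 1 mod 8 ⇒ (2|369) = +1]
  = -(369|5)    [QR: 5 ≡ 1 mod 4, sign kept]
  = -(4|5)    [369 ≡ 4 mod 5]
  = -(1|5)    [5 ≡ 5 mod 8 ⇒ (2|5)^2 = +1]
  = -1    [(1|5) = 1]
The Legendre symbol is -1, so x^2 ≡ 3710 (mod 7789) has no solution.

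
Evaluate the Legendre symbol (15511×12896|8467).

By multiplicativity, (15511·12896|8467) = (15511|8467)·(12896|8467).
First factor (15511|8467):
(15511|8467)
  = (7044|8467)    [15511 ≡ 7044 mod 8467]
  = (1761|8467)    [8467 ≡ 3 mod 8 ⇒ (2|8467)^2 = +1]
  = (8467|1761)    [QR: 1761 ≡ 1 mod 4, sign kept]
  = (1423|1761)    [8467 ≡ 1423 mod 1761]
  = (1761|1423)    [QR: 1761 ≡ 1 mod 4, sign kept]
  = (338|1423)    [1761 ≡ 338 mod 1423]
  = (169|1423)    [1423 ≡ 7 mod 8 ⇒ (2|1423) = +1]
  = (1423|169)    [QR: 169 ≡ 1 mod 4, sign kept]
  = (71|169)    [1423 ≡ 71 mod 169]
  = (169|71)    [QR: 169 ≡ 1 mod 4, sign kept]
  = (27|71)    [169 ≡ 27 mod 71]
  = -(71|27)    [QR: both ≡ 3 mod 4, sign flips]
  = -(17|27)    [71 ≡ 17 mod 27]
  = -(27|17)    [QR: 17 ≡ 1 mod 4, sign kept]
  = -(10|17)    [27 ≡ 10 mod 17]
  = -(5|17)    [17 ≡ 1 mod 8 ⇒ (2|17) = +1]
  = -(17|5)    [QR: 5 ≡ 1 mod 4, sign kept]
  = -(2|5)    [17 ≡ 2 mod 5]
  = (1|5)    [5 ≡ 5 mod 8 ⇒ (2|5) = -1]
  = 1    [(1|5) = 1]
Second factor (12896|8467):
(12896|8467)
  = (4429|8467)    [12896 ≡ 4429 mod 8467]
  = (8467|4429)    [QR: 4429 ≡ 1 mod 4, sign kept]
  = (4038|4429)    [8467 ≡ 4038 mod 4429]
  = -(2019|4429)    [4429 ≡ 5 mod 8 ⇒ (2|4429) = -1]
  = -(4429|2019)    [QR: 4429 ≡ 1 mod 4, sign kept]
  = -(391|2019)    [4429 ≡ 391 mod 2019]
  = (2019|391)    [QR: both ≡ 3 mod 4, sign flips]
  = (64|391)    [2019 ≡ 64 mod 391]
  = (1|391)    [391 ≡ 7 mod 8 ⇒ (2|391)^6 = +1]
  = 1    [(1|391) = 1]
Product: (1)·(1) = 1.

1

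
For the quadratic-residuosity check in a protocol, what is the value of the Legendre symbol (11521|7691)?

(11521|7691)
  = (3830|7691)    [11521 ≡ 3830 mod 7691]
  = -(1915|7691)    [7691 ≡ 3 mod 8 ⇒ (2|7691) = -1]
  = (7691|1915)    [QR: both ≡ 3 mod 4, sign flips]
  = (31|1915)    [7691 ≡ 31 mod 1915]
  = -(1915|31)    [QR: both ≡ 3 mod 4, sign flips]
  = -(24|31)    [1915 ≡ 24 mod 31]
  = -(3|31)    [31 ≡ 7 mod 8 ⇒ (2|31)^3 = +1]
  = (31|3)    [QR: both ≡ 3 mod 4, sign flips]
  = (1|3)    [31 ≡ 1 mod 3]
  = 1    [(1|3) = 1]

1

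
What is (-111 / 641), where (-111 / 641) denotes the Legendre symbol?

-1

(-111 / 641)
  = (530 / 641)    [-111 ≡ 530 mod 641]
  = (265 / 641)    [641 ≡ 1 mod 8 ⇒ (2 / 641) = +1]
  = (641 / 265)    [QR: 265 ≡ 1 mod 4, sign kept]
  = (111 / 265)    [641 ≡ 111 mod 265]
  = (265 / 111)    [QR: 265 ≡ 1 mod 4, sign kept]
  = (43 / 111)    [265 ≡ 43 mod 111]
  = -(111 / 43)    [QR: both ≡ 3 mod 4, sign flips]
  = -(25 / 43)    [111 ≡ 25 mod 43]
  = -(43 / 25)    [QR: 25 ≡ 1 mod 4, sign kept]
  = -(18 / 25)    [43 ≡ 18 mod 25]
  = -(9 / 25)    [25 ≡ 1 mod 8 ⇒ (2 / 25) = +1]
  = -(25 / 9)    [QR: 9 ≡ 1 mod 4, sign kept]
  = -(7 / 9)    [25 ≡ 7 mod 9]
  = -(9 / 7)    [QR: 9 ≡ 1 mod 4, sign kept]
  = -(2 / 7)    [9 ≡ 2 mod 7]
  = -(1 / 7)    [7 ≡ 7 mod 8 ⇒ (2 / 7) = +1]
  = -1    [(1 / 7) = 1]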